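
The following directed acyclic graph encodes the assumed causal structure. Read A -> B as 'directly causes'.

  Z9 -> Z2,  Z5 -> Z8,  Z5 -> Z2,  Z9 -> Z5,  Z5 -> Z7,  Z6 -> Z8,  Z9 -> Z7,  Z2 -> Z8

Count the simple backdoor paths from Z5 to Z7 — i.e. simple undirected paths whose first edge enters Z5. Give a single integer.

1

A backdoor path from Z5 to Z7 is any simple undirected path whose first edge points into Z5 (i.e. leaves Z5 via a parent).
Parents of Z5: {Z9}.
Enumerating:
  P1: Z5 <- Z9 -> Z7
That exhausts the simple backdoor paths. Count: 1.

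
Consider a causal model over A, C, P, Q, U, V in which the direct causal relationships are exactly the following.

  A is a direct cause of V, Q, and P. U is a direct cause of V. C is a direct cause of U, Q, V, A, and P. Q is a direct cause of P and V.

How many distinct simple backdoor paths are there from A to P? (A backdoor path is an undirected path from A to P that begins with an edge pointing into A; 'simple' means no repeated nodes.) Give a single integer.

A backdoor path from A to P is any simple undirected path whose first edge points into A (i.e. leaves A via a parent).
Parents of A: {C}.
Enumerating:
  P1: A <- C -> U -> V <- Q -> P
  P2: A <- C -> Q -> P
  P3: A <- C -> V <- Q -> P
  P4: A <- C -> P
That exhausts the simple backdoor paths. Count: 4.

4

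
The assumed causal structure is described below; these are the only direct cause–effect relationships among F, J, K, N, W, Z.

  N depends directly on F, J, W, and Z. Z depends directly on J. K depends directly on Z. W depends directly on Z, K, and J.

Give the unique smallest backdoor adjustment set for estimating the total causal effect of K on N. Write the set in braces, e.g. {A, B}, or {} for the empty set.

Variables eligible for adjustment (non-descendants of K, excluding K and N): {F, J, Z}.
Backdoor paths from K to N:
  P1: K <- Z <- J -> W -> N
  P2: K <- Z <- J -> N
  P3: K <- Z -> W <- J -> N
  P4: K <- Z -> W -> N
  P5: K <- Z -> N
The empty set is not sufficient: P1 (K <- Z <- J -> W -> N) has no collider blocking it and no conditioned non-collider, so it is open.
Try {Z}:
  P1: blocked at chain node Z ∈ conditioning set.
  P2: blocked at chain node Z ∈ conditioning set.
  P3: blocked at fork node Z ∈ conditioning set.
  P4: blocked at fork node Z ∈ conditioning set.
  P5: blocked at fork node Z ∈ conditioning set.
{Z} contains no descendant of K and blocks every backdoor path.
No other singleton works — e.g. {F} leaves P1 open — so {Z} is the unique smallest valid adjustment set.

{Z}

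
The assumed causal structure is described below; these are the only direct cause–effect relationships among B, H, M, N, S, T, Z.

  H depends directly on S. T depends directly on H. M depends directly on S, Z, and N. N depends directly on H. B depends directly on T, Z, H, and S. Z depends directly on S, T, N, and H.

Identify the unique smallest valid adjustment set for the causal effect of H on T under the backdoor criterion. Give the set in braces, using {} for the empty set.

Variables eligible for adjustment (non-descendants of H, excluding H and T): {S}.
Backdoor paths from H to T:
  P1: H <- S -> Z <- T
  P2: H <- S -> Z -> B <- T
  P3: H <- S -> M <- N -> Z <- T
  P4: H <- S -> M <- N -> Z -> B <- T
  P5: H <- S -> M <- Z <- T
  P6: H <- S -> M <- Z -> B <- T
  P7: H <- S -> B <- T
  P8: H <- S -> B <- Z <- T
Each backdoor path contains an unconditioned collider, so every path is already blocked with the empty conditioning set:
  P1: blocked at collider Z (neither it nor any descendant is in the conditioning set).
  P2: blocked at collider B (neither it nor any descendant is in the conditioning set).
  P3: blocked at collider M (neither it nor any descendant is in the conditioning set).
  P4: blocked at collider M (neither it nor any descendant is in the conditioning set).
  P5: blocked at collider M (neither it nor any descendant is in the conditioning set).
  P6: blocked at collider M (neither it nor any descendant is in the conditioning set).
  P7: blocked at collider B (neither it nor any descendant is in the conditioning set).
  P8: blocked at collider B (neither it nor any descendant is in the conditioning set).
The empty set is therefore the unique smallest valid set.

{}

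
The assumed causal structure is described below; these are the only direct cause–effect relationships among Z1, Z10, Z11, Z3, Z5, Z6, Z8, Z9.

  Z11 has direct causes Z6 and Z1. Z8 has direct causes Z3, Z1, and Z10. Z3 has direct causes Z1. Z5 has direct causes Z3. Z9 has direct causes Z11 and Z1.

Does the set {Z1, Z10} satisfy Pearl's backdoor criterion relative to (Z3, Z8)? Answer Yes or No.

Yes

Backdoor paths from Z3 to Z8 (paths whose first edge points into Z3):
  P1: Z3 <- Z1 -> Z8
Condition 1 (no descendant of Z3 in the set): holds — descendants of Z3 are {Z5, Z8}; none are in {Z1, Z10}.
Condition 2 (every backdoor path blocked by {Z1, Z10}):
  P1: blocked at fork node Z1 ∈ conditioning set.
{Z1, Z10} satisfies the backdoor criterion.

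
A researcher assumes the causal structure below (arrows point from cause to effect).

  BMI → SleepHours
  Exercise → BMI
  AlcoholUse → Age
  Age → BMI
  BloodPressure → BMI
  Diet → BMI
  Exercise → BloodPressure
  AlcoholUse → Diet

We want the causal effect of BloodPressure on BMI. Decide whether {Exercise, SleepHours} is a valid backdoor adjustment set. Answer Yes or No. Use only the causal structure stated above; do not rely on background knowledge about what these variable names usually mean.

Backdoor paths from BloodPressure to BMI (paths whose first edge points into BloodPressure):
  P1: BloodPressure <- Exercise -> BMI
Condition 1 (no descendant of BloodPressure in the set): FAILS — SleepHours is a descendant of BloodPressure.
Condition 2 (every backdoor path blocked by {Exercise, SleepHours}):
  P1: blocked at fork node Exercise ∈ conditioning set.
{Exercise, SleepHours} does not satisfy the backdoor criterion.

No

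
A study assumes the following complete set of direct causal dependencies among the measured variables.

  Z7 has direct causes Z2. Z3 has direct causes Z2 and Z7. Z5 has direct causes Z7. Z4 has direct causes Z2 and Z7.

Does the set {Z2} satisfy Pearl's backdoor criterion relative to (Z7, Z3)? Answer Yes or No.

Yes

Backdoor paths from Z7 to Z3 (paths whose first edge points into Z7):
  P1: Z7 <- Z2 -> Z3
Condition 1 (no descendant of Z7 in the set): holds — descendants of Z7 are {Z3, Z4, Z5}; none are in {Z2}.
Condition 2 (every backdoor path blocked by {Z2}):
  P1: blocked at fork node Z2 ∈ conditioning set.
{Z2} satisfies the backdoor criterion.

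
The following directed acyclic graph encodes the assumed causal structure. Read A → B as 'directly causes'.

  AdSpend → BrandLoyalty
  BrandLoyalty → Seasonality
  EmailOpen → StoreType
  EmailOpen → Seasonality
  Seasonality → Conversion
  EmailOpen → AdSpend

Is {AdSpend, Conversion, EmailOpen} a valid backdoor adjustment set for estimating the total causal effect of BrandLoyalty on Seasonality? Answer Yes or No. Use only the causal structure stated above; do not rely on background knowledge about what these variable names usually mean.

No

Backdoor paths from BrandLoyalty to Seasonality (paths whose first edge points into BrandLoyalty):
  P1: BrandLoyalty <- AdSpend <- EmailOpen -> Seasonality
Condition 1 (no descendant of BrandLoyalty in the set): FAILS — Conversion is a descendant of BrandLoyalty.
Condition 2 (every backdoor path blocked by {AdSpend, Conversion, EmailOpen}):
  P1: blocked at chain node AdSpend ∈ conditioning set.
{AdSpend, Conversion, EmailOpen} does not satisfy the backdoor criterion.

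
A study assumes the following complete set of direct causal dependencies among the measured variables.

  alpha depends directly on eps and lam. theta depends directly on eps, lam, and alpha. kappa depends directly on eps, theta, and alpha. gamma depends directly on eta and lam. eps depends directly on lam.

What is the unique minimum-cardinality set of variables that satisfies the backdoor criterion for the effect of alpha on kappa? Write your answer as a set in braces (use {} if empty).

Variables eligible for adjustment (non-descendants of alpha, excluding alpha and kappa): {eps, eta, gamma, lam}.
Backdoor paths from alpha to kappa:
  P1: alpha <- lam -> eps -> theta -> kappa
  P2: alpha <- lam -> eps -> kappa
  P3: alpha <- lam -> theta <- eps -> kappa
  P4: alpha <- lam -> theta -> kappa
  P5: alpha <- eps <- lam -> theta -> kappa
  P6: alpha <- eps -> theta -> kappa
  P7: alpha <- eps -> kappa
The empty set is not sufficient: P1 (alpha <- lam -> eps -> theta -> kappa) has no collider blocking it and no conditioned non-collider, so it is open.
Try {eps, lam}:
  P1: blocked at fork node lam ∈ conditioning set.
  P2: blocked at fork node lam ∈ conditioning set.
  P3: blocked at fork node lam ∈ conditioning set.
  P4: blocked at fork node lam ∈ conditioning set.
  P5: blocked at chain node eps ∈ conditioning set.
  P6: blocked at fork node eps ∈ conditioning set.
  P7: blocked at fork node eps ∈ conditioning set.
{eps, lam} contains no descendant of alpha and blocks every backdoor path.
Every element of {eps, lam} is needed (dropping eps leaves P6 open; dropping lam leaves P4 open), so no proper subset is valid.
Among all size-2 subsets of the eligible variables, only {eps, lam} blocks every backdoor path, so it is the unique smallest valid adjustment set.

{eps, lam}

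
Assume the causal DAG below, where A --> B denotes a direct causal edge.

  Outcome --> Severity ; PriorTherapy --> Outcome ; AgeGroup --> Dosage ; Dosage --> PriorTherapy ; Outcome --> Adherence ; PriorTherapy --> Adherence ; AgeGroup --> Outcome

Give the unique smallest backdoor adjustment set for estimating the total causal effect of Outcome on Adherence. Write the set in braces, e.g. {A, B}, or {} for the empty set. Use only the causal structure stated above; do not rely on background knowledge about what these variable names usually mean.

Variables eligible for adjustment (non-descendants of Outcome, excluding Outcome and Adherence): {AgeGroup, Dosage, PriorTherapy}.
Backdoor paths from Outcome to Adherence:
  P1: Outcome <- AgeGroup -> Dosage -> PriorTherapy -> Adherence
  P2: Outcome <- PriorTherapy -> Adherence
The empty set is not sufficient: P1 (Outcome <- AgeGroup -> Dosage -> PriorTherapy -> Adherence) has no collider blocking it and no conditioned non-collider, so it is open.
Try {PriorTherapy}:
  P1: blocked at chain node PriorTherapy ∈ conditioning set.
  P2: blocked at fork node PriorTherapy ∈ conditioning set.
{PriorTherapy} contains no descendant of Outcome and blocks every backdoor path.
No other singleton works — e.g. {AgeGroup} leaves P2 open — so {PriorTherapy} is the unique smallest valid adjustment set.

{PriorTherapy}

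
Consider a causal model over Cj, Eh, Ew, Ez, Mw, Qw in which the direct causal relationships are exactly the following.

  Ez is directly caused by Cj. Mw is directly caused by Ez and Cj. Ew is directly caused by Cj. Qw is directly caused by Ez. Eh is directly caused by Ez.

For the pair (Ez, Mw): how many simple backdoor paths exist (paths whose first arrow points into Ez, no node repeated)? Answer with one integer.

1

A backdoor path from Ez to Mw is any simple undirected path whose first edge points into Ez (i.e. leaves Ez via a parent).
Parents of Ez: {Cj}.
Enumerating:
  P1: Ez <- Cj -> Mw
That exhausts the simple backdoor paths. Count: 1.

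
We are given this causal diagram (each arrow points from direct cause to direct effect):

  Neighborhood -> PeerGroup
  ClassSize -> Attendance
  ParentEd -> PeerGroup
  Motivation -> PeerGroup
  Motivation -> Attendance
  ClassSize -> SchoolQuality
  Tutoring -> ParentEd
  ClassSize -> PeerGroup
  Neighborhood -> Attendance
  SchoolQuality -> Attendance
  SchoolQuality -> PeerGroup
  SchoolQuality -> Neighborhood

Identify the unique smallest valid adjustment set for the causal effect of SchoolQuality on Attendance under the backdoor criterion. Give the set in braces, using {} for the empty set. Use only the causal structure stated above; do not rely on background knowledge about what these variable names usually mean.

Variables eligible for adjustment (non-descendants of SchoolQuality, excluding SchoolQuality and Attendance): {ClassSize, Motivation, ParentEd, Tutoring}.
Backdoor paths from SchoolQuality to Attendance:
  P1: SchoolQuality <- ClassSize -> PeerGroup <- Motivation -> Attendance
  P2: SchoolQuality <- ClassSize -> PeerGroup <- Neighborhood -> Attendance
  P3: SchoolQuality <- ClassSize -> Attendance
The empty set is not sufficient: P3 (SchoolQuality <- ClassSize -> Attendance) has no collider blocking it and no conditioned non-collider, so it is open.
Try {ClassSize}:
  P1: blocked at fork node ClassSize ∈ conditioning set.
  P2: blocked at fork node ClassSize ∈ conditioning set.
  P3: blocked at fork node ClassSize ∈ conditioning set.
{ClassSize} contains no descendant of SchoolQuality and blocks every backdoor path.
No other singleton works — e.g. {Motivation} leaves P3 open — so {ClassSize} is the unique smallest valid adjustment set.

{ClassSize}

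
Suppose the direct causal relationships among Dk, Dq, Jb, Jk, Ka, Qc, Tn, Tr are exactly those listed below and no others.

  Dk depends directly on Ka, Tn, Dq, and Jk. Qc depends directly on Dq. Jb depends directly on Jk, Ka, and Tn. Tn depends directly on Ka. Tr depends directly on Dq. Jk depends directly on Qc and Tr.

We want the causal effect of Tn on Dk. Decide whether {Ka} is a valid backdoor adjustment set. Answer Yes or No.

Yes

Backdoor paths from Tn to Dk (paths whose first edge points into Tn):
  P1: Tn <- Ka -> Dk
  P2: Tn <- Ka -> Jb <- Jk <- Qc <- Dq -> Dk
  P3: Tn <- Ka -> Jb <- Jk <- Tr <- Dq -> Dk
  P4: Tn <- Ka -> Jb <- Jk -> Dk
Condition 1 (no descendant of Tn in the set): holds — descendants of Tn are {Dk, Jb}; none are in {Ka}.
Condition 2 (every backdoor path blocked by {Ka}):
  P1: blocked at fork node Ka ∈ conditioning set.
  P2: blocked at fork node Ka ∈ conditioning set.
  P3: blocked at fork node Ka ∈ conditioning set.
  P4: blocked at fork node Ka ∈ conditioning set.
{Ka} satisfies the backdoor criterion.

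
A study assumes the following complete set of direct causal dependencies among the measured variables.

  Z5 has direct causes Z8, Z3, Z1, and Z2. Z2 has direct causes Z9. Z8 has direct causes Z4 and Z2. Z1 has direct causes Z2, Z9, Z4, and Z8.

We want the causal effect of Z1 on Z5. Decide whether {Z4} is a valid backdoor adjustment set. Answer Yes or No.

No

Backdoor paths from Z1 to Z5 (paths whose first edge points into Z1):
  P1: Z1 <- Z9 -> Z2 -> Z8 -> Z5
  P2: Z1 <- Z9 -> Z2 -> Z5
  P3: Z1 <- Z4 -> Z8 <- Z2 -> Z5
  P4: Z1 <- Z4 -> Z8 -> Z5
  P5: Z1 <- Z2 -> Z8 -> Z5
  P6: Z1 <- Z2 -> Z5
  P7: Z1 <- Z8 <- Z2 -> Z5
  P8: Z1 <- Z8 -> Z5
Condition 1 (no descendant of Z1 in the set): holds — descendants of Z1 are {Z5}; none are in {Z4}.
Condition 2 (every backdoor path blocked by {Z4}):
  P1: open — no interior node is in the conditioning set.
  P2: open — no interior node is in the conditioning set.
  P3: blocked at fork node Z4 ∈ conditioning set.
  P4: blocked at fork node Z4 ∈ conditioning set.
  P5: open — no interior node is in the conditioning set.
  P6: open — no interior node is in the conditioning set.
  P7: open — no interior node is in the conditioning set.
  P8: open — no interior node is in the conditioning set.
{Z4} does not satisfy the backdoor criterion.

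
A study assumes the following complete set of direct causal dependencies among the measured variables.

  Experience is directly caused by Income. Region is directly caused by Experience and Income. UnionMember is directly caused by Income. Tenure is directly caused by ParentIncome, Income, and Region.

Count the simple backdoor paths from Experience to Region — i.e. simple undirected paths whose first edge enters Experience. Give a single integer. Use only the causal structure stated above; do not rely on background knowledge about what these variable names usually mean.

A backdoor path from Experience to Region is any simple undirected path whose first edge points into Experience (i.e. leaves Experience via a parent).
Parents of Experience: {Income}.
Enumerating:
  P1: Experience <- Income -> Region
  P2: Experience <- Income -> Tenure <- Region
That exhausts the simple backdoor paths. Count: 2.

2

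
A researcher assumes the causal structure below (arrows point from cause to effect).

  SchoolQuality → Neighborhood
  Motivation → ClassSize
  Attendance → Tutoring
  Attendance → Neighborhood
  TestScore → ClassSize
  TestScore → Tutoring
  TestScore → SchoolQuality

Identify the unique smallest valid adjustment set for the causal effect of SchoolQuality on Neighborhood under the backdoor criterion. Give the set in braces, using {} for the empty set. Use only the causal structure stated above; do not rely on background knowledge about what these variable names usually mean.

{}

Variables eligible for adjustment (non-descendants of SchoolQuality, excluding SchoolQuality and Neighborhood): {Attendance, ClassSize, Motivation, TestScore, Tutoring}.
Backdoor paths from SchoolQuality to Neighborhood:
  P1: SchoolQuality <- TestScore -> Tutoring <- Attendance -> Neighborhood
Each backdoor path contains an unconditioned collider, so every path is already blocked with the empty conditioning set:
  P1: blocked at collider Tutoring (neither it nor any descendant is in the conditioning set).
The empty set is therefore the unique smallest valid set.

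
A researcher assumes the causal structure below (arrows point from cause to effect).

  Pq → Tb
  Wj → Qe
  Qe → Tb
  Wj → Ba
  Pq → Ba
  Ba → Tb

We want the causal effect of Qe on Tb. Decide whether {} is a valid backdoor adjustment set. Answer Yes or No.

No

Backdoor paths from Qe to Tb (paths whose first edge points into Qe):
  P1: Qe <- Wj -> Ba <- Pq -> Tb
  P2: Qe <- Wj -> Ba -> Tb
Condition 1 (no descendant of Qe in the set): holds — descendants of Qe are {Tb}; none are in {}.
Condition 2 (every backdoor path blocked by {}):
  P1: blocked at collider Ba (neither it nor any descendant is in the conditioning set).
  P2: open — no interior node is in the conditioning set.
{} does not satisfy the backdoor criterion.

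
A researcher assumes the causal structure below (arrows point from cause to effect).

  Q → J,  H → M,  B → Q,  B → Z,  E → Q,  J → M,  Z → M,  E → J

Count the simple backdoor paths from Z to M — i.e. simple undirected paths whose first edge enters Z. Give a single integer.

2

A backdoor path from Z to M is any simple undirected path whose first edge points into Z (i.e. leaves Z via a parent).
Parents of Z: {B}.
Enumerating:
  P1: Z <- B -> Q <- E -> J -> M
  P2: Z <- B -> Q -> J -> M
That exhausts the simple backdoor paths. Count: 2.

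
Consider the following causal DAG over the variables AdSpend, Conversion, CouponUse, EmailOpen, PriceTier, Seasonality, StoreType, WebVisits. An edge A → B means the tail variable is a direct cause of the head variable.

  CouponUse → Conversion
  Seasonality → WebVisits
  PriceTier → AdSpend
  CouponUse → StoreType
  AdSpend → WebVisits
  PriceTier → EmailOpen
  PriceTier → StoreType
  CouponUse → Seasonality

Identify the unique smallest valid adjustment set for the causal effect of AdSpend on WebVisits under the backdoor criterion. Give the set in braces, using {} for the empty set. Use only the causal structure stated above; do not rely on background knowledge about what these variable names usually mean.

{}

Variables eligible for adjustment (non-descendants of AdSpend, excluding AdSpend and WebVisits): {Conversion, CouponUse, EmailOpen, PriceTier, Seasonality, StoreType}.
Backdoor paths from AdSpend to WebVisits:
  P1: AdSpend <- PriceTier -> StoreType <- CouponUse -> Seasonality -> WebVisits
Each backdoor path contains an unconditioned collider, so every path is already blocked with the empty conditioning set:
  P1: blocked at collider StoreType (neither it nor any descendant is in the conditioning set).
The empty set is therefore the unique smallest valid set.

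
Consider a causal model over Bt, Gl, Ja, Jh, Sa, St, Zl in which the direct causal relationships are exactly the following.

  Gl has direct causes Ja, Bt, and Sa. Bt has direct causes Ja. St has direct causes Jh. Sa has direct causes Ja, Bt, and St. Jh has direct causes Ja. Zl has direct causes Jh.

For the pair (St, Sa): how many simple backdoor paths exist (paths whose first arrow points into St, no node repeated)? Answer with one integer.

A backdoor path from St to Sa is any simple undirected path whose first edge points into St (i.e. leaves St via a parent).
Parents of St: {Jh}.
Enumerating:
  P1: St <- Jh <- Ja -> Bt -> Sa
  P2: St <- Jh <- Ja -> Bt -> Gl <- Sa
  P3: St <- Jh <- Ja -> Sa
  P4: St <- Jh <- Ja -> Gl <- Bt -> Sa
  P5: St <- Jh <- Ja -> Gl <- Sa
That exhausts the simple backdoor paths. Count: 5.

5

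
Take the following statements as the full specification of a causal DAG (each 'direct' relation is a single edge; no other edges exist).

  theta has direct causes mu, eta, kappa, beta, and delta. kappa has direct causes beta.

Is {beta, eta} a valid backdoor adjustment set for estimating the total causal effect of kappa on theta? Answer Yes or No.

Yes

Backdoor paths from kappa to theta (paths whose first edge points into kappa):
  P1: kappa <- beta -> theta
Condition 1 (no descendant of kappa in the set): holds — descendants of kappa are {theta}; none are in {beta, eta}.
Condition 2 (every backdoor path blocked by {beta, eta}):
  P1: blocked at fork node beta ∈ conditioning set.
{beta, eta} satisfies the backdoor criterion.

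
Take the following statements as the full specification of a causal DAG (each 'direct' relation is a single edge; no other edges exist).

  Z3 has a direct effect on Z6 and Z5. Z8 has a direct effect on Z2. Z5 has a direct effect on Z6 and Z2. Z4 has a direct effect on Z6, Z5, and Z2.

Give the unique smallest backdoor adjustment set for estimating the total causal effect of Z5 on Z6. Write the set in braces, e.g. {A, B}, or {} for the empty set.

{Z3, Z4}

Variables eligible for adjustment (non-descendants of Z5, excluding Z5 and Z6): {Z3, Z4, Z8}.
Backdoor paths from Z5 to Z6:
  P1: Z5 <- Z4 -> Z6
  P2: Z5 <- Z3 -> Z6
The empty set is not sufficient: P1 (Z5 <- Z4 -> Z6) has no collider blocking it and no conditioned non-collider, so it is open.
Try {Z3, Z4}:
  P1: blocked at fork node Z4 ∈ conditioning set.
  P2: blocked at fork node Z3 ∈ conditioning set.
{Z3, Z4} contains no descendant of Z5 and blocks every backdoor path.
Every element of {Z3, Z4} is needed (dropping Z3 leaves P2 open; dropping Z4 leaves P1 open), so no proper subset is valid.
Among all size-2 subsets of the eligible variables, only {Z3, Z4} blocks every backdoor path, so it is the unique smallest valid adjustment set.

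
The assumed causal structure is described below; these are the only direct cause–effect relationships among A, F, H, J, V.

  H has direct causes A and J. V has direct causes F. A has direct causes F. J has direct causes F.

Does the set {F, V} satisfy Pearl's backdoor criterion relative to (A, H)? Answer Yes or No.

Yes

Backdoor paths from A to H (paths whose first edge points into A):
  P1: A <- F -> J -> H
Condition 1 (no descendant of A in the set): holds — descendants of A are {H}; none are in {F, V}.
Condition 2 (every backdoor path blocked by {F, V}):
  P1: blocked at fork node F ∈ conditioning set.
{F, V} satisfies the backdoor criterion.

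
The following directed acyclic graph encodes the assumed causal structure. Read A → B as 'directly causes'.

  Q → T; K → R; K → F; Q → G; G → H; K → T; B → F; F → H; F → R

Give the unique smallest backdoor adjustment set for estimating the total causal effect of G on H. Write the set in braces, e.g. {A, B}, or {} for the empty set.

Variables eligible for adjustment (non-descendants of G, excluding G and H): {B, F, K, Q, R, T}.
Backdoor paths from G to H:
  P1: G <- Q -> T <- K -> F -> H
  P2: G <- Q -> T <- K -> R <- F -> H
Each backdoor path contains an unconditioned collider, so every path is already blocked with the empty conditioning set:
  P1: blocked at collider T (neither it nor any descendant is in the conditioning set).
  P2: blocked at collider T (neither it nor any descendant is in the conditioning set).
The empty set is therefore the unique smallest valid set.

{}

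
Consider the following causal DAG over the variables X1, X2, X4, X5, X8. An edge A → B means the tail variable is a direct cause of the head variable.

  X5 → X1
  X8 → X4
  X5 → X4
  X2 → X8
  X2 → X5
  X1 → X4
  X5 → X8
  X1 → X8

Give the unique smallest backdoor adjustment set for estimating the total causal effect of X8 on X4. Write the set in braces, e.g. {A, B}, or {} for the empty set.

Variables eligible for adjustment (non-descendants of X8, excluding X8 and X4): {X1, X2, X5}.
Backdoor paths from X8 to X4:
  P1: X8 <- X2 -> X5 -> X1 -> X4
  P2: X8 <- X2 -> X5 -> X4
  P3: X8 <- X5 -> X1 -> X4
  P4: X8 <- X5 -> X4
  P5: X8 <- X1 <- X5 -> X4
  P6: X8 <- X1 -> X4
The empty set is not sufficient: P1 (X8 <- X2 -> X5 -> X1 -> X4) has no collider blocking it and no conditioned non-collider, so it is open.
Try {X1, X5}:
  P1: blocked at chain node X5 ∈ conditioning set.
  P2: blocked at chain node X5 ∈ conditioning set.
  P3: blocked at fork node X5 ∈ conditioning set.
  P4: blocked at fork node X5 ∈ conditioning set.
  P5: blocked at chain node X1 ∈ conditioning set.
  P6: blocked at fork node X1 ∈ conditioning set.
{X1, X5} contains no descendant of X8 and blocks every backdoor path.
Every element of {X1, X5} is needed (dropping X1 leaves P6 open; dropping X5 leaves P2 open), so no proper subset is valid.
Among all size-2 subsets of the eligible variables, only {X1, X5} blocks every backdoor path, so it is the unique smallest valid adjustment set.

{X1, X5}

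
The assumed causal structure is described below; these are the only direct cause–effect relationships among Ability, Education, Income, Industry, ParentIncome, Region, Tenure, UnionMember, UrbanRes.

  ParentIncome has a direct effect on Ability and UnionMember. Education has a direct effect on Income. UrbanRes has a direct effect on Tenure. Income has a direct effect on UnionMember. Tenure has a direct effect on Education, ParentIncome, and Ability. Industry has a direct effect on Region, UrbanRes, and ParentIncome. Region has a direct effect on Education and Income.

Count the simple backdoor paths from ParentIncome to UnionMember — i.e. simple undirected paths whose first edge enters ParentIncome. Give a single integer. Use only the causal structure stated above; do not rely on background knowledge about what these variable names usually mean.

8

A backdoor path from ParentIncome to UnionMember is any simple undirected path whose first edge points into ParentIncome (i.e. leaves ParentIncome via a parent).
Parents of ParentIncome: {Industry, Tenure}.
Enumerating:
  P1: ParentIncome <- Industry -> UrbanRes -> Tenure -> Education <- Region -> Income -> UnionMember
  P2: ParentIncome <- Industry -> UrbanRes -> Tenure -> Education -> Income -> UnionMember
  P3: ParentIncome <- Industry -> Region -> Education -> Income -> UnionMember
  P4: ParentIncome <- Industry -> Region -> Income -> UnionMember
  P5: ParentIncome <- Tenure <- UrbanRes <- Industry -> Region -> Education -> Income -> UnionMember
  P6: ParentIncome <- Tenure <- UrbanRes <- Industry -> Region -> Income -> UnionMember
  P7: ParentIncome <- Tenure -> Education <- Region -> Income -> UnionMember
  P8: ParentIncome <- Tenure -> Education -> Income -> UnionMember
That exhausts the simple backdoor paths. Count: 8.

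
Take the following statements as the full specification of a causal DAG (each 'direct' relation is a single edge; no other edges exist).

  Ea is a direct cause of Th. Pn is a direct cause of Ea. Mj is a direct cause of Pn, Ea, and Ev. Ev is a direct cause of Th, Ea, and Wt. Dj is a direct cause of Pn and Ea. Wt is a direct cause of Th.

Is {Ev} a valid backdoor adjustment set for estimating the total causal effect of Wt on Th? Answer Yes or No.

Backdoor paths from Wt to Th (paths whose first edge points into Wt):
  P1: Wt <- Ev <- Mj -> Pn <- Dj -> Ea -> Th
  P2: Wt <- Ev <- Mj -> Pn -> Ea -> Th
  P3: Wt <- Ev <- Mj -> Ea -> Th
  P4: Wt <- Ev -> Ea -> Th
  P5: Wt <- Ev -> Th
Condition 1 (no descendant of Wt in the set): holds — descendants of Wt are {Th}; none are in {Ev}.
Condition 2 (every backdoor path blocked by {Ev}):
  P1: blocked at chain node Ev ∈ conditioning set.
  P2: blocked at chain node Ev ∈ conditioning set.
  P3: blocked at chain node Ev ∈ conditioning set.
  P4: blocked at fork node Ev ∈ conditioning set.
  P5: blocked at fork node Ev ∈ conditioning set.
{Ev} satisfies the backdoor criterion.

Yes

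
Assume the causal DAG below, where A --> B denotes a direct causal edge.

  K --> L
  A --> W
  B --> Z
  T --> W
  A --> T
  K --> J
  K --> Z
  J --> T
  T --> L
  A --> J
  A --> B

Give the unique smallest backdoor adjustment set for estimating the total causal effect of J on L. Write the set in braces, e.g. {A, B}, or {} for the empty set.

Variables eligible for adjustment (non-descendants of J, excluding J and L): {A, B, K, Z}.
Backdoor paths from J to L:
  P1: J <- K -> Z <- B <- A -> T -> L
  P2: J <- K -> Z <- B <- A -> W <- T -> L
  P3: J <- K -> L
  P4: J <- A -> T -> L
  P5: J <- A -> W <- T -> L
  P6: J <- A -> B -> Z <- K -> L
The empty set is not sufficient: P3 (J <- K -> L) has no collider blocking it and no conditioned non-collider, so it is open.
Try {A, K}:
  P1: blocked at fork node K ∈ conditioning set.
  P2: blocked at fork node K ∈ conditioning set.
  P3: blocked at fork node K ∈ conditioning set.
  P4: blocked at fork node A ∈ conditioning set.
  P5: blocked at fork node A ∈ conditioning set.
  P6: blocked at fork node A ∈ conditioning set.
{A, K} contains no descendant of J and blocks every backdoor path.
Every element of {A, K} is needed (dropping A leaves P4 open; dropping K leaves P3 open), so no proper subset is valid.
Among all size-2 subsets of the eligible variables, only {A, K} blocks every backdoor path, so it is the unique smallest valid adjustment set.

{A, K}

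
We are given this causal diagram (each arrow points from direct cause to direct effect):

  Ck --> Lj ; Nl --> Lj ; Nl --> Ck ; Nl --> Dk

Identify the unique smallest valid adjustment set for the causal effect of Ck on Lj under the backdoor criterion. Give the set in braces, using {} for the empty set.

Variables eligible for adjustment (non-descendants of Ck, excluding Ck and Lj): {Dk, Nl}.
Backdoor paths from Ck to Lj:
  P1: Ck <- Nl -> Lj
The empty set is not sufficient: P1 (Ck <- Nl -> Lj) has no collider blocking it and no conditioned non-collider, so it is open.
Try {Nl}:
  P1: blocked at fork node Nl ∈ conditioning set.
{Nl} contains no descendant of Ck and blocks every backdoor path.
No other singleton works — e.g. {Dk} leaves P1 open — so {Nl} is the unique smallest valid adjustment set.

{Nl}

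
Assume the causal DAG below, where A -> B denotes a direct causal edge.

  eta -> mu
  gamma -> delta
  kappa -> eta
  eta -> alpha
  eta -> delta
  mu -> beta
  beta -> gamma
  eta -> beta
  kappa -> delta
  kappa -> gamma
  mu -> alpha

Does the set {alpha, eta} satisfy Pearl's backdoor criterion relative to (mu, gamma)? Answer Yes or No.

Backdoor paths from mu to gamma (paths whose first edge points into mu):
  P1: mu <- eta <- kappa -> gamma
  P2: mu <- eta <- kappa -> delta <- gamma
  P3: mu <- eta -> beta -> gamma
  P4: mu <- eta -> delta <- kappa -> gamma
  P5: mu <- eta -> delta <- gamma
Condition 1 (no descendant of mu in the set): FAILS — alpha is a descendant of mu.
Condition 2 (every backdoor path blocked by {alpha, eta}):
  P1: blocked at chain node eta ∈ conditioning set.
  P2: blocked at chain node eta ∈ conditioning set.
  P3: blocked at fork node eta ∈ conditioning set.
  P4: blocked at fork node eta ∈ conditioning set.
  P5: blocked at fork node eta ∈ conditioning set.
{alpha, eta} does not satisfy the backdoor criterion.

No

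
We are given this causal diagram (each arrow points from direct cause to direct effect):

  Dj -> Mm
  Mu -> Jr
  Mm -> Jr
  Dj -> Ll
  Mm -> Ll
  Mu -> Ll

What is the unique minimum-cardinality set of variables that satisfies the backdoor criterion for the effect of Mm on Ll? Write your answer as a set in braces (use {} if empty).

{Dj}

Variables eligible for adjustment (non-descendants of Mm, excluding Mm and Ll): {Dj, Mu}.
Backdoor paths from Mm to Ll:
  P1: Mm <- Dj -> Ll
The empty set is not sufficient: P1 (Mm <- Dj -> Ll) has no collider blocking it and no conditioned non-collider, so it is open.
Try {Dj}:
  P1: blocked at fork node Dj ∈ conditioning set.
{Dj} contains no descendant of Mm and blocks every backdoor path.
No other singleton works — e.g. {Mu} leaves P1 open — so {Dj} is the unique smallest valid adjustment set.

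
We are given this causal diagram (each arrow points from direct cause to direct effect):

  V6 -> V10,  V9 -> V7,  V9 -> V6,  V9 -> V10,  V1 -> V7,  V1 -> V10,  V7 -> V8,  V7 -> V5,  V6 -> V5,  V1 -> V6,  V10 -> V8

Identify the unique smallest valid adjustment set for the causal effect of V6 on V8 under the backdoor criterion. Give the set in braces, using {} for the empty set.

{V1, V9}

Variables eligible for adjustment (non-descendants of V6, excluding V6 and V8): {V1, V7, V9}.
Backdoor paths from V6 to V8:
  P1: V6 <- V1 -> V7 <- V9 -> V10 -> V8
  P2: V6 <- V1 -> V7 -> V8
  P3: V6 <- V1 -> V10 <- V9 -> V7 -> V8
  P4: V6 <- V1 -> V10 -> V8
  P5: V6 <- V9 -> V7 <- V1 -> V10 -> V8
  P6: V6 <- V9 -> V7 -> V8
  P7: V6 <- V9 -> V10 <- V1 -> V7 -> V8
  P8: V6 <- V9 -> V10 -> V8
The empty set is not sufficient: P2 (V6 <- V1 -> V7 -> V8) has no collider blocking it and no conditioned non-collider, so it is open.
Try {V1, V9}:
  P1: blocked at fork node V1 ∈ conditioning set.
  P2: blocked at fork node V1 ∈ conditioning set.
  P3: blocked at fork node V1 ∈ conditioning set.
  P4: blocked at fork node V1 ∈ conditioning set.
  P5: blocked at fork node V9 ∈ conditioning set.
  P6: blocked at fork node V9 ∈ conditioning set.
  P7: blocked at fork node V9 ∈ conditioning set.
  P8: blocked at fork node V9 ∈ conditioning set.
{V1, V9} contains no descendant of V6 and blocks every backdoor path.
Every element of {V1, V9} is needed (dropping V1 leaves P2 open; dropping V9 leaves P6 open), so no proper subset is valid.
Among all size-2 subsets of the eligible variables, only {V1, V9} blocks every backdoor path, so it is the unique smallest valid adjustment set.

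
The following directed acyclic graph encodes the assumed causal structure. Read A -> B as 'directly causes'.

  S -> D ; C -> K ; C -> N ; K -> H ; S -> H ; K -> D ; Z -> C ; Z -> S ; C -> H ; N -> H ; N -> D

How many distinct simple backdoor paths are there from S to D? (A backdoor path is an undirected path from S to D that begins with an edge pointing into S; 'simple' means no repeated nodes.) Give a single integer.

A backdoor path from S to D is any simple undirected path whose first edge points into S (i.e. leaves S via a parent).
Parents of S: {Z}.
Enumerating:
  P1: S <- Z -> C -> K -> H <- N -> D
  P2: S <- Z -> C -> K -> D
  P3: S <- Z -> C -> N -> H <- K -> D
  P4: S <- Z -> C -> N -> D
  P5: S <- Z -> C -> H <- K -> D
  P6: S <- Z -> C -> H <- N -> D
That exhausts the simple backdoor paths. Count: 6.

6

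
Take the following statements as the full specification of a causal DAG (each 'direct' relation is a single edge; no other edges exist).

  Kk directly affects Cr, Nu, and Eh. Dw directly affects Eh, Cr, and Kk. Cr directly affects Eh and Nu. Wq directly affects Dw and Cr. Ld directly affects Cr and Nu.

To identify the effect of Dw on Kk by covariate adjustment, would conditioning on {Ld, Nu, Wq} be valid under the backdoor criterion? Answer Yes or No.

Backdoor paths from Dw to Kk (paths whose first edge points into Dw):
  P1: Dw <- Wq -> Cr <- Ld -> Nu <- Kk
  P2: Dw <- Wq -> Cr <- Kk
  P3: Dw <- Wq -> Cr -> Nu <- Kk
  P4: Dw <- Wq -> Cr -> Eh <- Kk
Condition 1 (no descendant of Dw in the set): FAILS — Nu is a descendant of Dw.
Condition 2 (every backdoor path blocked by {Ld, Nu, Wq}):
  P1: blocked at fork node Wq ∈ conditioning set.
  P2: blocked at fork node Wq ∈ conditioning set.
  P3: blocked at fork node Wq ∈ conditioning set.
  P4: blocked at fork node Wq ∈ conditioning set.
{Ld, Nu, Wq} does not satisfy the backdoor criterion.

No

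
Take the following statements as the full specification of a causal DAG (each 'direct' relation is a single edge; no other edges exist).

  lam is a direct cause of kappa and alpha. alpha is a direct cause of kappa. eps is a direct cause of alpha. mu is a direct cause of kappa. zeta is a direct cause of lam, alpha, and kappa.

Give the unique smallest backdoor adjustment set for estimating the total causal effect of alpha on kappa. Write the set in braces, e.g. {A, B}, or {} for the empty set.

Variables eligible for adjustment (non-descendants of alpha, excluding alpha and kappa): {eps, lam, mu, zeta}.
Backdoor paths from alpha to kappa:
  P1: alpha <- zeta -> lam -> kappa
  P2: alpha <- zeta -> kappa
  P3: alpha <- lam <- zeta -> kappa
  P4: alpha <- lam -> kappa
The empty set is not sufficient: P1 (alpha <- zeta -> lam -> kappa) has no collider blocking it and no conditioned non-collider, so it is open.
Try {lam, zeta}:
  P1: blocked at fork node zeta ∈ conditioning set.
  P2: blocked at fork node zeta ∈ conditioning set.
  P3: blocked at chain node lam ∈ conditioning set.
  P4: blocked at fork node lam ∈ conditioning set.
{lam, zeta} contains no descendant of alpha and blocks every backdoor path.
Every element of {lam, zeta} is needed (dropping lam leaves P4 open; dropping zeta leaves P2 open), so no proper subset is valid.
Among all size-2 subsets of the eligible variables, only {lam, zeta} blocks every backdoor path, so it is the unique smallest valid adjustment set.

{lam, zeta}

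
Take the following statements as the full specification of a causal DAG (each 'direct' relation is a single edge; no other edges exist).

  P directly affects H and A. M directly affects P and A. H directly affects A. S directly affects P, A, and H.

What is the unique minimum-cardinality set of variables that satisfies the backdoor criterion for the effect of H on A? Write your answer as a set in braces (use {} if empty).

{P, S}

Variables eligible for adjustment (non-descendants of H, excluding H and A): {M, P, S}.
Backdoor paths from H to A:
  P1: H <- S -> P <- M -> A
  P2: H <- S -> P -> A
  P3: H <- S -> A
  P4: H <- P <- S -> A
  P5: H <- P <- M -> A
  P6: H <- P -> A
The empty set is not sufficient: P2 (H <- S -> P -> A) has no collider blocking it and no conditioned non-collider, so it is open.
Try {P, S}:
  P1: blocked at fork node S ∈ conditioning set.
  P2: blocked at fork node S ∈ conditioning set.
  P3: blocked at fork node S ∈ conditioning set.
  P4: blocked at chain node P ∈ conditioning set.
  P5: blocked at chain node P ∈ conditioning set.
  P6: blocked at fork node P ∈ conditioning set.
{P, S} contains no descendant of H and blocks every backdoor path.
Every element of {P, S} is needed (dropping P leaves P5 open; dropping S leaves P1 open), so no proper subset is valid.
Among all size-2 subsets of the eligible variables, only {P, S} blocks every backdoor path, so it is the unique smallest valid adjustment set.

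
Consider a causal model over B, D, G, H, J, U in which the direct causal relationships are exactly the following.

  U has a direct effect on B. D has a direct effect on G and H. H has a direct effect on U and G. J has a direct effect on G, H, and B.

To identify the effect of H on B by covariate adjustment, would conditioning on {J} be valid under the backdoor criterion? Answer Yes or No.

Yes

Backdoor paths from H to B (paths whose first edge points into H):
  P1: H <- J -> B
  P2: H <- D -> G <- J -> B
Condition 1 (no descendant of H in the set): holds — descendants of H are {B, G, U}; none are in {J}.
Condition 2 (every backdoor path blocked by {J}):
  P1: blocked at fork node J ∈ conditioning set.
  P2: blocked at collider G (neither it nor any descendant is in the conditioning set).
{J} satisfies the backdoor criterion.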